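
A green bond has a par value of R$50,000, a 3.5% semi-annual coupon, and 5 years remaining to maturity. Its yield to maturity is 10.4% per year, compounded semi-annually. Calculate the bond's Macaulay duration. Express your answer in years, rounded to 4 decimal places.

Periodic yield y = 0.052. Discount each cash flow and weight by its period:
  t   CF        PV=CF/(1+0.052)^t    t·PV
  1       875.00       831.7490       831.7490
  2       875.00       790.6360     1,581.2720
  3       875.00       751.5551     2,254.6653
  4       875.00       714.4060     2,857.6240
  5       875.00       679.0932     3,395.4658
  6       875.00       645.5258     3,873.1549
  7       875.00       613.6177     4,295.3239
  8       875.00       583.2868     4,666.2943
  9       875.00       554.4551     4,990.0960
  10   50,875.00    30,644.1108   306,441.1081
  Σ                 36,808.4355   335,186.7532
Price P = Σ PV = 36,808.4355.
Macaulay duration = Σ(t·PV) / P = 335,186.7532 / 36,808.4355 = 9.10625 half-year periods.
In years: 9.10625 / 2 = 4.55312 years.

4.5531 years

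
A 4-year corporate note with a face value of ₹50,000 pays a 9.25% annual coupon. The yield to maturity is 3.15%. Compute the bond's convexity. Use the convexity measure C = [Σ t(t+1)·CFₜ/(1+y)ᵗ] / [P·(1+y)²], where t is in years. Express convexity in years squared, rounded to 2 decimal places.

With y = 0.0315:
  t   CF        PV=CF/(1+0.0315)^t    t·PV        t(t+1)·PV
  1     4,625.00     4,483.7615     4,483.7615       8,967.5230
  2     4,625.00     4,346.8362     8,693.6723      26,081.0170
  3     4,625.00     4,214.0923    12,642.2768      50,569.1072
  4    54,625.00    48,251.9113   193,007.6452     965,038.2259
  Σ                 61,296.6012   218,827.3558   1,050,655.8731
P = 61,296.6012.
Convexity = Σ t(t+1)·PV / [P·(1+y)²] = 1,050,655.8731 / (61,296.6012 × 1.063992) = 16.10963.

16.11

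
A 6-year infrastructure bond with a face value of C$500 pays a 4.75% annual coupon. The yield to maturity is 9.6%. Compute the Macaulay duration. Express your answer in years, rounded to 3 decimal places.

5.264 years

Periodic yield y = 0.096. Discount each cash flow and weight by its year:
  t   CF        PV=CF/(1+0.096)^t    t·PV
  1        23.75        21.6697        21.6697
  2        23.75        19.7716        39.5433
  3        23.75        18.0398        54.1194
  4        23.75        16.4597        65.8387
  5        23.75        15.0180        75.0898
  6       523.75       302.1765     1,813.0591
  Σ                    393.1353     2,069.3200
Price P = Σ PV = 393.1353.
Macaulay duration = Σ(t·PV) / P = 2,069.3200 / 393.1353 = 5.26363 years.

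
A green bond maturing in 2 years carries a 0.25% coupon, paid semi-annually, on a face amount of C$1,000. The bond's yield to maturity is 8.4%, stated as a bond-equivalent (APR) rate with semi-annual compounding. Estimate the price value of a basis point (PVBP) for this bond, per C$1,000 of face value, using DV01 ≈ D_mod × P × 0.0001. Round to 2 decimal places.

C$0.16

Periodic yield y = 0.042.
  t   CF        PV=CF/(1+0.042)^t    t·PV
  1         1.25         1.1996         1.1996
  2         1.25         1.1513         2.3025
  3         1.25         1.1049         3.3146
  4     1,001.25       849.3206     3,397.2824
  Σ                    852.7763     3,404.0991
P = 852.7763; D_Mac = 3.99178 half-year periods = 1.99589 yrs; D_mod = 1.91544 yrs.
DV01 ≈ 1.91544 × 852.7763 × 0.0001 = 0.163344.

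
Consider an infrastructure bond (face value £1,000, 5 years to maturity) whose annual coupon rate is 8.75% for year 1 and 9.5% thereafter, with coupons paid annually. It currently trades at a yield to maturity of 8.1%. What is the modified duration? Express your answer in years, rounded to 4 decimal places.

Periodic yield y = 0.081. First find Macaulay duration:
  t   CF        PV=CF/(1+0.081)^t    t·PV
  1        87.50        80.9436        80.9436
  2        95.00        81.2966       162.5931
  3        95.00        75.2050       225.6149
  4        95.00        69.5698       278.2792
  5     1,095.00       741.7980     3,708.9899
  Σ                  1,048.8129     4,456.4208
P = 1,048.8129; Macaulay duration = 4,456.4208 / 1,048.8129 = 4.24901 years.
Modified duration = D_Mac / (1 + y) = 4.24901 / 1.081 = 3.93063 years.

3.9306 years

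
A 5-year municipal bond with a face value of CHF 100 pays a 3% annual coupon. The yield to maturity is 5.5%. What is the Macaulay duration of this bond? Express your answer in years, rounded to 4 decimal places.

4.6978 years

Periodic yield y = 0.055. Discount each cash flow and weight by its year:
  t   CF        PV=CF/(1+0.055)^t    t·PV
  1         3.00         2.8436         2.8436
  2         3.00         2.6954         5.3907
  3         3.00         2.5548         7.6645
  4         3.00         2.4217         9.6866
  5       103.00        78.8088       394.0442
  Σ                     89.3243       419.6296
Price P = Σ PV = 89.3243.
Macaulay duration = Σ(t·PV) / P = 419.6296 / 89.3243 = 4.69782 years.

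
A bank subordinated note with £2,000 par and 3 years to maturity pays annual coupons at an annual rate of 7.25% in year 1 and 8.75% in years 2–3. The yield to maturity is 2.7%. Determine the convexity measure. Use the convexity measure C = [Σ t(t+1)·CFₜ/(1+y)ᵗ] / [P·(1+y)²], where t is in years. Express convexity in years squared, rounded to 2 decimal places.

With y = 0.027:
  t   CF        PV=CF/(1+0.027)^t    t·PV        t(t+1)·PV
  1       145.00       141.1879       141.1879         282.3759
  2       175.00       165.9194       331.8388         995.5164
  3     2,175.00     2,007.9271     6,023.7812      24,095.1246
  Σ                  2,315.0344     6,496.8079      25,373.0168
P = 2,315.0344.
Convexity = Σ t(t+1)·PV / [P·(1+y)²] = 25,373.0168 / (2,315.0344 × 1.054729) = 10.39139.

10.39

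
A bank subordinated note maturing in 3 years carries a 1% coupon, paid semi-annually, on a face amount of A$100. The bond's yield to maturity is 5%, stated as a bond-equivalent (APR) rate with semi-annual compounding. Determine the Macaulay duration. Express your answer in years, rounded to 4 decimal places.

2.9602 years

Periodic yield y = 0.025. Discount each cash flow and weight by its period:
  t   CF        PV=CF/(1+0.025)^t    t·PV
  1         0.50         0.4878         0.4878
  2         0.50         0.4759         0.9518
  3         0.50         0.4643         1.3929
  4         0.50         0.4530         1.8119
  5         0.50         0.4419         2.2096
  6       100.50        86.6608       519.9650
  Σ                     88.9837       526.8191
Price P = Σ PV = 88.9837.
Macaulay duration = Σ(t·PV) / P = 526.8191 / 88.9837 = 5.92040 half-year periods.
In years: 5.92040 / 2 = 2.96020 years.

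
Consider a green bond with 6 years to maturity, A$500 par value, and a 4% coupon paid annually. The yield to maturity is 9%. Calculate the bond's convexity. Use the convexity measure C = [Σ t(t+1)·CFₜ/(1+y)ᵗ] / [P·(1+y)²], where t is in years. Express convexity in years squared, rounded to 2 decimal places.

30.42

With y = 0.09:
  t   CF        PV=CF/(1+0.09)^t    t·PV        t(t+1)·PV
  1        20.00        18.3486        18.3486          36.6972
  2        20.00        16.8336        33.6672         101.0016
  3        20.00        15.4437        46.3310         185.3240
  4        20.00        14.1685        56.6740         283.3701
  5        20.00        12.9986        64.9931         389.9588
  6       520.00       310.0590     1,860.3541      13,022.4784
  Σ                    387.8520     2,080.3680      14,018.8302
P = 387.8520.
Convexity = Σ t(t+1)·PV / [P·(1+y)²] = 14,018.8302 / (387.8520 × 1.188100) = 30.42235.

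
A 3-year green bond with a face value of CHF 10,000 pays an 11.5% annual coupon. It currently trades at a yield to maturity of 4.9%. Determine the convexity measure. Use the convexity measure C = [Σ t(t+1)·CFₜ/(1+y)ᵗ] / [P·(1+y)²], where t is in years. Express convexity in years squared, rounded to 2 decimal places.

With y = 0.049:
  t   CF        PV=CF/(1+0.049)^t    t·PV        t(t+1)·PV
  1     1,150.00     1,096.2822     1,096.2822       2,192.5643
  2     1,150.00     1,045.0736     2,090.1471       6,270.4414
  3    11,150.00     9,659.3611    28,978.0834     115,912.3335
  Σ                 11,800.7169    32,164.5127     124,375.3392
P = 11,800.7169.
Convexity = Σ t(t+1)·PV / [P·(1+y)²] = 124,375.3392 / (11,800.7169 × 1.100401) = 9.57800.

9.58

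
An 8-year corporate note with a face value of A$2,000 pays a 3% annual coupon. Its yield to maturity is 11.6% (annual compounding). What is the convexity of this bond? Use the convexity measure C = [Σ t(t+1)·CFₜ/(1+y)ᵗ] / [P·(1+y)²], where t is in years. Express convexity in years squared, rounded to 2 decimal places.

With y = 0.116:
  t   CF        PV=CF/(1+0.116)^t    t·PV        t(t+1)·PV
  1        60.00        53.7634        53.7634         107.5269
  2        60.00        48.1751        96.3503         289.0508
  3        60.00        43.1677       129.5030         518.0121
  4        60.00        38.6807       154.7229         773.6143
  5        60.00        34.6601       173.3007       1,039.8041
  6        60.00        31.0575       186.3448       1,304.4138
  7        60.00        27.8293       194.8049       1,558.4394
  8     2,060.00       856.1575     6,849.2600      61,643.3397
  Σ                  1,133.4913     7,838.0500      67,234.2010
P = 1,133.4913.
Convexity = Σ t(t+1)·PV / [P·(1+y)²] = 67,234.2010 / (1,133.4913 × 1.245456) = 47.62595.

47.63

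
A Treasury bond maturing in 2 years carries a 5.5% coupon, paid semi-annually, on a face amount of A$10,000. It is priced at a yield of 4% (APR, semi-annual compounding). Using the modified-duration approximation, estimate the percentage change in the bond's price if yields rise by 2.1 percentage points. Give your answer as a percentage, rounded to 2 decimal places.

Periodic yield y = 0.02. Modified duration first:
  t   CF        PV=CF/(1+0.02)^t    t·PV
  1       275.00       269.6078       269.6078
  2       275.00       264.3214       528.6428
  3       275.00       259.1386       777.4159
  4    10,275.00     9,492.5118    37,970.0470
  Σ                 10,285.5797    39,545.7136
P = 10,285.5797; D_Mac = 3.84477 half-year periods = 1.92239 yrs; D_mod = 1.92239/(1+0.02) = 1.88469 yrs.
ΔP/P ≈ -D_mod · Δy = -1.88469 × (+0.021) = -0.039579 = -3.9579%.

-3.96%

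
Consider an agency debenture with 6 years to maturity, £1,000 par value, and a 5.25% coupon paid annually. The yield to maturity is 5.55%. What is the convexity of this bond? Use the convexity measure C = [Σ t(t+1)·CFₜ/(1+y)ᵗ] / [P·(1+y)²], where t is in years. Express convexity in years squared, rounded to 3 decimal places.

With y = 0.0555:
  t   CF        PV=CF/(1+0.0555)^t    t·PV        t(t+1)·PV
  1        52.50        49.7395        49.7395          99.4789
  2        52.50        47.1241        94.2481         282.7444
  3        52.50        44.6462       133.9386         535.7545
  4        52.50        42.2986       169.1945         845.9727
  5        52.50        40.0745       200.3725       1,202.2350
  6     1,052.50       761.1543     4,566.9255      31,968.4786
  Σ                    985.0371     5,214.4188      34,934.6642
P = 985.0371.
Convexity = Σ t(t+1)·PV / [P·(1+y)²] = 34,934.6642 / (985.0371 × 1.114080) = 31.83373.

31.834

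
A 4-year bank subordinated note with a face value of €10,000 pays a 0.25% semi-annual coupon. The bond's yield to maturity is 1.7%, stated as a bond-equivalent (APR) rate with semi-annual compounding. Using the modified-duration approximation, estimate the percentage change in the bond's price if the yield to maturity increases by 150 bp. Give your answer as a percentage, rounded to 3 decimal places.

-5.923%

Periodic yield y = 0.0085. Modified duration first:
  t   CF        PV=CF/(1+0.0085)^t    t·PV
  1        12.50        12.3946        12.3946
  2        12.50        12.2902        24.5804
  3        12.50        12.1866        36.5598
  4        12.50        12.0839        48.3355
  5        12.50        11.9820        59.9102
  6        12.50        11.8810        71.2863
  7        12.50        11.7809        82.4663
  8    10,012.50     9,356.9715    74,855.7723
  Σ                  9,441.5708    75,191.3054
P = 9,441.5708; D_Mac = 7.96386 half-year periods = 3.98193 yrs; D_mod = 3.98193/(1+0.0085) = 3.94837 yrs.
ΔP/P ≈ -D_mod · Δy = -3.94837 × (+0.015) = -0.059225 = -5.9225%.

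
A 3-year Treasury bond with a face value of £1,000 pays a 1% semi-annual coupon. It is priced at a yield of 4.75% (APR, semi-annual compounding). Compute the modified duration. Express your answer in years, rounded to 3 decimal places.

Periodic yield y = 0.02375. First find Macaulay duration:
  t   CF        PV=CF/(1+0.02375)^t    t·PV
  1         5.00         4.8840         4.8840
  2         5.00         4.7707         9.5414
  3         5.00         4.6600        13.9801
  4         5.00         4.5519        18.2077
  5         5.00         4.4463        22.2316
  6     1,005.00       872.9765     5,237.8592
  Σ                    896.2895     5,306.7040
P = 896.2895; Macaulay duration = 5,306.7040 / 896.2895 = 5.92075 half-year periods = 2.96037 years.
Modified duration = D_Mac / (1 + y) = 2.96037 / 1.02375 = 2.89170 years.

2.892 years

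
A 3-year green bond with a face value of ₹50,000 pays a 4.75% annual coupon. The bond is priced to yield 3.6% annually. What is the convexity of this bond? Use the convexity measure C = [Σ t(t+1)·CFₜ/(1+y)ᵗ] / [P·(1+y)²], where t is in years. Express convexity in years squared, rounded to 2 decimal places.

With y = 0.036:
  t   CF        PV=CF/(1+0.036)^t    t·PV        t(t+1)·PV
  1     2,375.00     2,292.4710     2,292.4710       4,584.9421
  2     2,375.00     2,212.8099     4,425.6198      13,276.8593
  3    52,375.00    47,102.5880   141,307.7640     565,231.0562
  Σ                 51,607.8689   148,025.8549     583,092.8576
P = 51,607.8689.
Convexity = Σ t(t+1)·PV / [P·(1+y)²] = 583,092.8576 / (51,607.8689 × 1.073296) = 10.52694.

10.53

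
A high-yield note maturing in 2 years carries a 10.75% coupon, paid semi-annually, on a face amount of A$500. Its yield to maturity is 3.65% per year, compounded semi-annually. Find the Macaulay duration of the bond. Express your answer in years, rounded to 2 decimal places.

1.86 years

Periodic yield y = 0.01825. Discount each cash flow and weight by its period:
  t   CF        PV=CF/(1+0.01825)^t    t·PV
  1       26.875        26.3933        26.3933
  2       26.875        25.9203        51.8406
  3       26.875        25.4557        76.3671
  4      526.875       490.1059     1,960.4235
  Σ                    567.8752     2,115.0245
Price P = Σ PV = 567.8752.
Macaulay duration = Σ(t·PV) / P = 2,115.0245 / 567.8752 = 3.72445 half-year periods.
In years: 3.72445 / 2 = 1.86223 years.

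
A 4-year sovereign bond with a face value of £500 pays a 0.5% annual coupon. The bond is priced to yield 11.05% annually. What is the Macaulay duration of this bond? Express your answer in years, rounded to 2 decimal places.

Periodic yield y = 0.1105. Discount each cash flow and weight by its year:
  t   CF        PV=CF/(1+0.1105)^t    t·PV
  1         2.50         2.2512         2.2512
  2         2.50         2.0272         4.0545
  3         2.50         1.8255         5.4765
  4       502.50       330.4166     1,321.6663
  Σ                    336.5205     1,333.4485
Price P = Σ PV = 336.5205.
Macaulay duration = Σ(t·PV) / P = 1,333.4485 / 336.5205 = 3.96246 years.

3.96 years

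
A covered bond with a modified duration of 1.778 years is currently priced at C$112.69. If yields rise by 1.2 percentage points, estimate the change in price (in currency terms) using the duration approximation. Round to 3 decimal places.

-C$2.404

Duration approximation: ΔP/P ≈ -D_mod · Δy = -1.778 × (+0.012) = -0.021336.
ΔP ≈ 112.69 × (-0.021336) = -2.40435384.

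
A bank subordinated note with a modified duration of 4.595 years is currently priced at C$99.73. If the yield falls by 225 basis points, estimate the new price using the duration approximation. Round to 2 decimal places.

C$110.04

Duration approximation: ΔP/P ≈ -D_mod · Δy = -4.595 × (-0.0225) = +0.1033875.
New price ≈ 99.73 × (1 + 0.1033875) = 110.040835375.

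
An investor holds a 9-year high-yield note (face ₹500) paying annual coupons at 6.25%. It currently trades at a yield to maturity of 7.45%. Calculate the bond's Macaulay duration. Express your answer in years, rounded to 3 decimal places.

Periodic yield y = 0.0745. Discount each cash flow and weight by its year:
  t   CF        PV=CF/(1+0.0745)^t    t·PV
  1        31.25        29.0833        29.0833
  2        31.25        27.0668        54.1336
  3        31.25        25.1902        75.5705
  4        31.25        23.4436        93.7744
  5        31.25        21.8181       109.0907
  6        31.25        20.3054       121.8324
  7        31.25        18.8975       132.2827
  8        31.25        17.5873       140.6982
  9       531.25       278.2538     2,504.2845
  Σ                    461.6461     3,260.7504
Price P = Σ PV = 461.6461.
Macaulay duration = Σ(t·PV) / P = 3,260.7504 / 461.6461 = 7.06331 years.

7.063 years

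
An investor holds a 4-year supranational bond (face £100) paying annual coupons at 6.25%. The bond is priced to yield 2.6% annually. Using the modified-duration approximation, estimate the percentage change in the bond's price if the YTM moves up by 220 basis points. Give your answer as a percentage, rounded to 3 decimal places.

Periodic yield y = 0.026. Modified duration first:
  t   CF        PV=CF/(1+0.026)^t    t·PV
  1         6.25         6.0916         6.0916
  2         6.25         5.9372        11.8745
  3         6.25         5.7868        17.3604
  4       106.25        95.8825       383.5301
  Σ                    113.6982       418.8566
P = 113.6982; D_Mac = 3.68393 yrs; D_mod = 3.68393/(1+0.026) = 3.59058 yrs.
ΔP/P ≈ -D_mod · Δy = -3.59058 × (+0.022) = -0.078993 = -7.8993%.

-7.899%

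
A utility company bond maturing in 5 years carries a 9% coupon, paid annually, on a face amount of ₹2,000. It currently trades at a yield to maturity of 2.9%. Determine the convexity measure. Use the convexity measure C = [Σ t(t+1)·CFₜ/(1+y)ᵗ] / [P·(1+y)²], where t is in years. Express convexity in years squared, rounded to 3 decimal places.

With y = 0.029:
  t   CF        PV=CF/(1+0.029)^t    t·PV        t(t+1)·PV
  1       180.00       174.9271       174.9271         349.8542
  2       180.00       169.9972       339.9944       1,019.9832
  3       180.00       165.2062       495.6186       1,982.4746
  4       180.00       160.5503       642.2010       3,211.0051
  5     2,180.00     1,889.6424     9,448.2119      56,689.2713
  Σ                  2,560.3232    11,100.9531      63,252.5884
P = 2,560.3232.
Convexity = Σ t(t+1)·PV / [P·(1+y)²] = 63,252.5884 / (2,560.3232 × 1.058841) = 23.33204.

23.332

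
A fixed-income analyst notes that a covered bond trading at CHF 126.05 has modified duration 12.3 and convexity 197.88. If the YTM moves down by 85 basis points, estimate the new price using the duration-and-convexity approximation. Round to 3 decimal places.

CHF 140.130

Duration effect: -D_mod·Δy = -12.3 × (-0.0085) = +0.104550
Convexity effect: ½·C·(Δy)² = 0.5 × 197.88 × (-0.0085)² = +0.007148415
ΔP/P ≈ +0.104550 + 0.007148415 = +0.111698415
New price ≈ 126.05 × (1 + 0.111698415) = 140.12958521075.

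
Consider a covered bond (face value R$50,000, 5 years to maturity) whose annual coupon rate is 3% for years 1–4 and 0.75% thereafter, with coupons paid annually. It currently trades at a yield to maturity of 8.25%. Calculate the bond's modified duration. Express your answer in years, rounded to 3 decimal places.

4.313 years

Periodic yield y = 0.0825. First find Macaulay duration:
  t   CF        PV=CF/(1+0.0825)^t    t·PV
  1     1,500.00     1,385.6813     1,385.6813
  2     1,500.00     1,280.0751     2,560.1502
  3     1,500.00     1,182.5174     3,547.5522
  4     1,500.00     1,092.3948     4,369.5793
  5    50,375.00    33,890.3094   169,451.5471
  Σ                 38,830.9781   181,314.5102
P = 38,830.9781; Macaulay duration = 181,314.5102 / 38,830.9781 = 4.66933 years.
Modified duration = D_Mac / (1 + y) = 4.66933 / 1.0825 = 4.31347 years.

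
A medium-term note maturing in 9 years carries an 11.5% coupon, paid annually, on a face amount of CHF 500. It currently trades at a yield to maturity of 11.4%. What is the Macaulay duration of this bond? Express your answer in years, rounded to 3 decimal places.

6.064 years

Periodic yield y = 0.114. Discount each cash flow and weight by its year:
  t   CF        PV=CF/(1+0.114)^t    t·PV
  1        57.50        51.6158        51.6158
  2        57.50        46.3338        92.6675
  3        57.50        41.5922       124.7767
  4        57.50        37.3359       149.3438
  5        57.50        33.5152       167.5760
  6        57.50        30.0855       180.5128
  7        57.50        27.0067       189.0469
  8        57.50        24.2430       193.9440
  9       557.50       210.9979     1,898.9812
  Σ                    502.7260     3,048.4646
Price P = Σ PV = 502.7260.
Macaulay duration = Σ(t·PV) / P = 3,048.4646 / 502.7260 = 6.06387 years.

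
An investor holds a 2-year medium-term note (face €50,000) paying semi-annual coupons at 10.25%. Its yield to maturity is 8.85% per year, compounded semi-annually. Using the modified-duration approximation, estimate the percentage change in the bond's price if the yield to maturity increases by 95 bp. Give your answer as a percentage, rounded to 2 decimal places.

-1.69%

Periodic yield y = 0.04425. Modified duration first:
  t   CF        PV=CF/(1+0.04425)^t    t·PV
  1     2,562.50     2,453.9143     2,453.9143
  2     2,562.50     2,349.9299     4,699.8598
  3     2,562.50     2,250.3518     6,751.0555
  4    52,562.50    44,203.6445   176,814.5779
  Σ                 51,257.8405   190,719.4075
P = 51,257.8405; D_Mac = 3.72079 half-year periods = 1.86039 yrs; D_mod = 1.86039/(1+0.04425) = 1.78156 yrs.
ΔP/P ≈ -D_mod · Δy = -1.78156 × (+0.0095) = -0.016925 = -1.6925%.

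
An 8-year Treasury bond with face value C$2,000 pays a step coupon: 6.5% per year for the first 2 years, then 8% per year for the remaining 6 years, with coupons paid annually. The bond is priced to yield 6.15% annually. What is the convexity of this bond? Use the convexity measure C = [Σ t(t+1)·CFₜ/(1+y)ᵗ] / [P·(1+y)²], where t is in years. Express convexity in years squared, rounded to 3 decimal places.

With y = 0.0615:
  t   CF        PV=CF/(1+0.0615)^t    t·PV        t(t+1)·PV
  1       130.00       122.4682       122.4682         244.9364
  2       130.00       115.3728       230.7456         692.2367
  3       160.00       133.7704       401.3112       1,605.2447
  4       160.00       126.0201       504.0806       2,520.4030
  5       160.00       118.7189       593.5947       3,561.5680
  6       160.00       111.8407       671.0444       4,697.3106
  7       160.00       105.3610       737.5272       5,900.2175
  8     2,160.00     1,339.9660    10,719.7276      96,477.5485
  Σ                  2,173.5182    13,980.4994     115,699.4654
P = 2,173.5182.
Convexity = Σ t(t+1)·PV / [P·(1+y)²] = 115,699.4654 / (2,173.5182 × 1.126782) = 47.24198.

47.242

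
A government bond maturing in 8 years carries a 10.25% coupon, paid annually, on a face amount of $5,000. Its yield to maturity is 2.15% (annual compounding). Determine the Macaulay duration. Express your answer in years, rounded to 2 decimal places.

6.30 years

Periodic yield y = 0.0215. Discount each cash flow and weight by its year:
  t   CF        PV=CF/(1+0.0215)^t    t·PV
  1       512.50       501.7132       501.7132
  2       512.50       491.1534       982.3067
  3       512.50       480.8158     1,442.4475
  4       512.50       470.6959     1,882.7835
  5       512.50       460.7889     2,303.9445
  6       512.50       451.0905     2,706.5428
  7       512.50       441.5961     3,091.1730
  8     5,512.50     4,649.8788    37,199.0305
  Σ                  7,947.7326    50,109.9417
Price P = Σ PV = 7,947.7326.
Macaulay duration = Σ(t·PV) / P = 50,109.9417 / 7,947.7326 = 6.30494 years.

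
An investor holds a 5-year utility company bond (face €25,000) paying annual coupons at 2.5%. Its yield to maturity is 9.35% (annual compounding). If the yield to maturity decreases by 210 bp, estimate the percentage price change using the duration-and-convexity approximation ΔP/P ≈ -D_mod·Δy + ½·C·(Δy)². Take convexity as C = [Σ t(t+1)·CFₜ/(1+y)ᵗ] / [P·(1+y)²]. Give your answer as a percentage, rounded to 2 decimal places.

+9.57%

With y = 0.0935:
  t   CF        PV=CF/(1+0.0935)^t    t·PV        t(t+1)·PV
  1       625.00       571.5592       571.5592       1,143.1184
  2       625.00       522.6879     1,045.3758       3,136.1274
  3       625.00       477.9953     1,433.9860       5,735.9440
  4       625.00       437.1242     1,748.4969       8,742.4843
  5    25,625.00    16,389.6597    81,948.2987     491,689.7919
  Σ                 18,399.0264    86,747.7165     510,447.4661
P = 18,399.0264; D_Mac = 4.71480 yrs; D_mod = 4.31166 yrs; C = 23.20164.
Duration effect: -4.31166 × (-0.021) = +0.090545
Convexity effect: 0.5 × 23.20164 × (-0.021)² = +0.0051160
ΔP/P ≈ +0.090545 + 0.0051160 = +0.095661 = +9.5661%.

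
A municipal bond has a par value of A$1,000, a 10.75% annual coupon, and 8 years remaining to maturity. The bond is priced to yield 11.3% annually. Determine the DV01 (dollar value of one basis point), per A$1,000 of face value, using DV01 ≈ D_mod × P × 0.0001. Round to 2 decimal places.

Periodic yield y = 0.113.
  t   CF        PV=CF/(1+0.113)^t    t·PV
  1       107.50        96.5858        96.5858
  2       107.50        86.7797       173.5594
  3       107.50        77.9692       233.9075
  4       107.50        70.0532       280.2127
  5       107.50        62.9409       314.7043
  6       107.50        56.5506       339.3038
  7       107.50        50.8092       355.6644
  8     1,107.50       470.3081     3,762.4645
  Σ                    971.9966     5,556.4023
P = 971.9966; D_Mac = 5.71648 yrs; D_mod = 5.13610 yrs.
DV01 ≈ 5.13610 × 971.9966 × 0.0001 = 0.499228.

A$0.50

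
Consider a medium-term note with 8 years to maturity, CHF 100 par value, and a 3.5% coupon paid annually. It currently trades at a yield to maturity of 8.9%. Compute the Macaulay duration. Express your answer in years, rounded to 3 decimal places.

Periodic yield y = 0.089. Discount each cash flow and weight by its year:
  t   CF        PV=CF/(1+0.089)^t    t·PV
  1         3.50         3.2140         3.2140
  2         3.50         2.9513         5.9026
  3         3.50         2.7101         8.1303
  4         3.50         2.4886         9.9544
  5         3.50         2.2852        11.4261
  6         3.50         2.0985        12.5908
  7         3.50         1.9270        13.4887
  8       103.50        52.3260       418.6078
  Σ                     70.0006       483.3146
Price P = Σ PV = 70.0006.
Macaulay duration = Σ(t·PV) / P = 483.3146 / 70.0006 = 6.90444 years.

6.904 years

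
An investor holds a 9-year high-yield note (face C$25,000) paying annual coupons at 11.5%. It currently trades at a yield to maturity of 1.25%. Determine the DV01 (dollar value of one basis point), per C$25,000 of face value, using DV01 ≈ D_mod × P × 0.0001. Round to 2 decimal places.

Periodic yield y = 0.0125.
  t   CF        PV=CF/(1+0.0125)^t    t·PV
  1     2,875.00     2,839.5062     2,839.5062
  2     2,875.00     2,804.4505     5,608.9011
  3     2,875.00     2,769.8277     8,309.4831
  4     2,875.00     2,735.6323    10,942.5292
  5     2,875.00     2,701.8591    13,509.2953
  6     2,875.00     2,668.5028    16,011.0166
  7     2,875.00     2,635.5583    18,448.9080
  8     2,875.00     2,603.0205    20,824.1643
  9    27,875.00    24,926.4017   224,337.6150
  Σ                 46,684.7590   320,831.4187
P = 46,684.7590; D_Mac = 6.87229 yrs; D_mod = 6.78745 yrs.
DV01 ≈ 6.78745 × 46,684.7590 × 0.0001 = 31.687054.

C$31.69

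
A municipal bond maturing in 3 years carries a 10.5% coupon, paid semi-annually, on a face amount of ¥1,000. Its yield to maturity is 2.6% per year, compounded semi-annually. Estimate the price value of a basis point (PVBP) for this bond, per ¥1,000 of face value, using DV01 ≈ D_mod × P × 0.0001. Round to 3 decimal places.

Periodic yield y = 0.013.
  t   CF        PV=CF/(1+0.013)^t    t·PV
  1        52.50        51.8263        51.8263
  2        52.50        51.1612       102.3223
  3        52.50        50.5046       151.5138
  4        52.50        49.8565       199.4259
  5        52.50        49.2167       246.0833
  6     1,052.50       974.0145     5,844.0871
  Σ                  1,226.5797     6,595.2587
P = 1,226.5797; D_Mac = 5.37695 half-year periods = 2.68848 yrs; D_mod = 2.65397 yrs.
DV01 ≈ 2.65397 × 1,226.5797 × 0.0001 = 0.325531.

¥0.326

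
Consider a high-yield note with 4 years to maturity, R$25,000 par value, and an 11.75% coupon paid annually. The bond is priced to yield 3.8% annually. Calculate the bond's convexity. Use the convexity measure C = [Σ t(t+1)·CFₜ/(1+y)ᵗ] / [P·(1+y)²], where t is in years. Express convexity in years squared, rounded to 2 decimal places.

With y = 0.038:
  t   CF        PV=CF/(1+0.038)^t    t·PV        t(t+1)·PV
  1     2,937.50     2,829.9615     2,829.9615       5,659.9229
  2     2,937.50     2,726.3598     5,452.7196      16,358.1588
  3     2,937.50     2,626.5509     7,879.6526      31,518.6103
  4    27,937.50    24,065.6794    96,262.7175     481,313.5876
  Σ                 32,248.5515   112,425.0511     534,850.2796
P = 32,248.5515.
Convexity = Σ t(t+1)·PV / [P·(1+y)²] = 534,850.2796 / (32,248.5515 × 1.077444) = 15.39314.

15.39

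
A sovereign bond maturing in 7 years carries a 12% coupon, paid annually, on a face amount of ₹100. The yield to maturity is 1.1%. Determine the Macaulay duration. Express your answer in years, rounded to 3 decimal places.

5.585 years

Periodic yield y = 0.011. Discount each cash flow and weight by its year:
  t   CF        PV=CF/(1+0.011)^t    t·PV
  1        12.00        11.8694        11.8694
  2        12.00        11.7403        23.4806
  3        12.00        11.6126        34.8377
  4        12.00        11.4862        45.9448
  5        12.00        11.3612        56.8062
  6        12.00        11.2376        67.4257
  7       112.00       103.7433       726.2029
  Σ                    173.0506       966.5673
Price P = Σ PV = 173.0506.
Macaulay duration = Σ(t·PV) / P = 966.5673 / 173.0506 = 5.58546 years.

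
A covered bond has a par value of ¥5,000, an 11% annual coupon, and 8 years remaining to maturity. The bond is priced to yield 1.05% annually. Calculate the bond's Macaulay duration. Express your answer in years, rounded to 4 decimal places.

6.3034 years

Periodic yield y = 0.0105. Discount each cash flow and weight by its year:
  t   CF        PV=CF/(1+0.0105)^t    t·PV
  1       550.00       544.2850       544.2850
  2       550.00       538.6294     1,077.2588
  3       550.00       533.0326     1,599.0977
  4       550.00       527.4939     2,109.9755
  5       550.00       522.0127     2,610.0637
  6       550.00       516.5886     3,099.5313
  7       550.00       511.2207     3,578.5452
  8     5,550.00     5,105.0787    40,840.6295
  Σ                  8,798.3416    55,459.3867
Price P = Σ PV = 8,798.3416.
Macaulay duration = Σ(t·PV) / P = 55,459.3867 / 8,798.3416 = 6.30339 years.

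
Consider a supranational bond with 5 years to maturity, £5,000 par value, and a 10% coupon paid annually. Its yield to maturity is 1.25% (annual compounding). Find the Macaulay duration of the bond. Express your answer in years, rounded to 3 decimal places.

Periodic yield y = 0.0125. Discount each cash flow and weight by its year:
  t   CF        PV=CF/(1+0.0125)^t    t·PV
  1       500.00       493.8272       493.8272
  2       500.00       487.7305       975.4611
  3       500.00       481.7092     1,445.1275
  4       500.00       475.7621     1,903.0486
  5     5,500.00     5,168.7738    25,843.8692
  Σ                  7,107.8028    30,661.3335
Price P = Σ PV = 7,107.8028.
Macaulay duration = Σ(t·PV) / P = 30,661.3335 / 7,107.8028 = 4.31376 years.

4.314 years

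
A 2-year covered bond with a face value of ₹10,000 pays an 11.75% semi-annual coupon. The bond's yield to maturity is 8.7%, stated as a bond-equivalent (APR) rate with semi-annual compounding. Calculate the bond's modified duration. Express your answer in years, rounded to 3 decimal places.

1.767 years

Periodic yield y = 0.0435. First find Macaulay duration:
  t   CF        PV=CF/(1+0.0435)^t    t·PV
  1       587.50       563.0091       563.0091
  2       587.50       539.5392     1,079.0783
  3       587.50       517.0476     1,551.1427
  4    10,587.50     8,929.4274    35,717.7095
  Σ                 10,549.0232    38,910.9397
P = 10,549.0232; Macaulay duration = 38,910.9397 / 10,549.0232 = 3.68858 half-year periods = 1.84429 years.
Modified duration = D_Mac / (1 + y) = 1.84429 / 1.0435 = 1.76741 years.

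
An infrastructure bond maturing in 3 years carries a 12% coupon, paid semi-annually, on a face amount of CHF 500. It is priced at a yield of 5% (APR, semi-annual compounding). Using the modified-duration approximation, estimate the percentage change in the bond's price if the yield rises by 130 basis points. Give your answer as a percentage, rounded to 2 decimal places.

Periodic yield y = 0.025. Modified duration first:
  t   CF        PV=CF/(1+0.025)^t    t·PV
  1        30.00        29.2683        29.2683
  2        30.00        28.5544        57.1089
  3        30.00        27.8580        83.5739
  4        30.00        27.1785       108.7141
  5        30.00        26.5156       132.5781
  6       530.00       457.0173     2,742.1040
  Σ                    596.3922     3,153.3474
P = 596.3922; D_Mac = 5.28737 half-year periods = 2.64369 yrs; D_mod = 2.64369/(1+0.025) = 2.57921 yrs.
ΔP/P ≈ -D_mod · Δy = -2.57921 × (+0.013) = -0.033530 = -3.3530%.

-3.35%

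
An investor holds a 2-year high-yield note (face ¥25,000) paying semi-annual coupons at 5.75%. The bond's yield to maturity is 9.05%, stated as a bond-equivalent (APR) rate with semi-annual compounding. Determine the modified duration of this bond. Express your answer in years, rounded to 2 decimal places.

Periodic yield y = 0.04525. First find Macaulay duration:
  t   CF        PV=CF/(1+0.04525)^t    t·PV
  1       718.75       687.6345       687.6345
  2       718.75       657.8661     1,315.7322
  3       718.75       629.3864     1,888.1591
  4    25,718.75    21,546.1239    86,184.4954
  Σ                 23,521.0109    90,076.0212
P = 23,521.0109; Macaulay duration = 90,076.0212 / 23,521.0109 = 3.82960 half-year periods = 1.91480 years.
Modified duration = D_Mac / (1 + y) = 1.91480 / 1.04525 = 1.83191 years.

1.83 years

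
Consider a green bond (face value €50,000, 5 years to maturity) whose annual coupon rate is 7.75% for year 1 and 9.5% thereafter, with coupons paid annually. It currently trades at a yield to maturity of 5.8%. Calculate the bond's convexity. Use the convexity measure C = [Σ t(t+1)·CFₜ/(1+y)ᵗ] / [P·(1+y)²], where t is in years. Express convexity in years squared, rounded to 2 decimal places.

21.87

With y = 0.058:
  t   CF        PV=CF/(1+0.058)^t    t·PV        t(t+1)·PV
  1     3,875.00     3,662.5709     3,662.5709       7,325.1418
  2     4,750.00     4,243.4811     8,486.9622      25,460.8867
  3     4,750.00     4,010.8517    12,032.5552      48,130.2206
  4     4,750.00     3,790.9752    15,163.9006      75,819.5032
  5    54,750.00    41,300.5452   206,502.7261   1,239,016.3568
  Σ                 57,008.4241   245,848.7151   1,395,752.1092
P = 57,008.4241.
Convexity = Σ t(t+1)·PV / [P·(1+y)²] = 1,395,752.1092 / (57,008.4241 × 1.119364) = 21.87247.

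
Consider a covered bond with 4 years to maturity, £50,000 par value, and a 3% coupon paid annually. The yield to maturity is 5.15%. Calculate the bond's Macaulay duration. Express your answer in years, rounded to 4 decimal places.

Periodic yield y = 0.0515. Discount each cash flow and weight by its year:
  t   CF        PV=CF/(1+0.0515)^t    t·PV
  1     1,500.00     1,426.5335     1,426.5335
  2     1,500.00     1,356.6653     2,713.3305
  3     1,500.00     1,290.2190     3,870.6570
  4    51,500.00    42,127.9301   168,511.7203
  Σ                 46,201.3478   176,522.2413
Price P = Σ PV = 46,201.3478.
Macaulay duration = Σ(t·PV) / P = 176,522.2413 / 46,201.3478 = 3.82072 years.

3.8207 years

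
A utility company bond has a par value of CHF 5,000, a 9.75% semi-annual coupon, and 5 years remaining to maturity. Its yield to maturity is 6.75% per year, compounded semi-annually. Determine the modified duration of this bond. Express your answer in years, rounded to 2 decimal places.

Periodic yield y = 0.03375. First find Macaulay duration:
  t   CF        PV=CF/(1+0.03375)^t    t·PV
  1       243.75       235.7920       235.7920
  2       243.75       228.0939       456.1877
  3       243.75       220.6470       661.9410
  4       243.75       213.4433       853.7732
  5       243.75       206.4748     1,032.3739
  6       243.75       199.7338     1,198.4026
  7       243.75       193.2128     1,352.4898
  8       243.75       186.9048     1,495.2384
  9       243.75       180.8027     1,627.2243
  10    5,243.75     3,762.5887    37,625.8875
  Σ                  5,627.6938    46,539.3105
P = 5,627.6938; Macaulay duration = 46,539.3105 / 5,627.6938 = 8.26969 half-year periods = 4.13485 years.
Modified duration = D_Mac / (1 + y) = 4.13485 / 1.03375 = 3.99985 years.

4.00 years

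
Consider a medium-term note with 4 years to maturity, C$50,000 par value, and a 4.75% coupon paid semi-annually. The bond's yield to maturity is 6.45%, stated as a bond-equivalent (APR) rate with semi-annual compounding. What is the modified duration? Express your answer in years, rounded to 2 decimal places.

Periodic yield y = 0.03225. First find Macaulay duration:
  t   CF        PV=CF/(1+0.03225)^t    t·PV
  1     1,187.50     1,150.3996     1,150.3996
  2     1,187.50     1,114.4583     2,228.9167
  3     1,187.50     1,079.6399     3,238.9198
  4     1,187.50     1,045.9094     4,183.6375
  5     1,187.50     1,013.2326     5,066.1631
  6     1,187.50       981.5768     5,889.4606
  7     1,187.50       950.9099     6,656.3694
  8    51,187.50    39,708.6193   317,668.9545
  Σ                 47,044.7459   346,082.8212
P = 47,044.7459; Macaulay duration = 346,082.8212 / 47,044.7459 = 7.35646 half-year periods = 3.67823 years.
Modified duration = D_Mac / (1 + y) = 3.67823 / 1.03225 = 3.56331 years.

3.56 years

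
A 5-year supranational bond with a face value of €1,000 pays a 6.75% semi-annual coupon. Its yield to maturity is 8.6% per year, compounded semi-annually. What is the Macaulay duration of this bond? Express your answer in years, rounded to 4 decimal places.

4.2943 years

Periodic yield y = 0.043. Discount each cash flow and weight by its period:
  t   CF        PV=CF/(1+0.043)^t    t·PV
  1        33.75        32.3586        32.3586
  2        33.75        31.0245        62.0491
  3        33.75        29.7455        89.2364
  4        33.75        28.5191       114.0766
  5        33.75        27.3434       136.7169
  6        33.75        26.2161       157.2965
  7        33.75        25.1353       175.9469
  8        33.75        24.0990       192.7921
  9        33.75        23.1055       207.9493
  10    1,033.75       678.5353     6,785.3529
  Σ                    926.0823     7,953.7753
Price P = Σ PV = 926.0823.
Macaulay duration = Σ(t·PV) / P = 7,953.7753 / 926.0823 = 8.58863 half-year periods.
In years: 8.58863 / 2 = 4.29431 years.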